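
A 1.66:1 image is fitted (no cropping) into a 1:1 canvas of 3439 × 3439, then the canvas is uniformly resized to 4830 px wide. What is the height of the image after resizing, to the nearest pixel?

In the 3439×3439 frame the image fills the width: height = 3439 / 1.660 ≈ 2071.69 px.
Scaling 3439 → 4830 is ×1.4045, so the height becomes 2071.69 × 1.4045 ≈ 2909.64 px.

2910 px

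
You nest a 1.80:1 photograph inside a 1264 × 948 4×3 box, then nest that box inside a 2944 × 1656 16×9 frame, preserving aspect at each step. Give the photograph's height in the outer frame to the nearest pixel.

1227 px

First fit — 1.80:1 into 1264×948 spans the width: 1264.00 × 702.22.
Second fit — the 4×3 canvas into 2944×1656 spans the height: 2208.00 × 1656.00 (×1.7468 from 1264×948).
So the photograph's height is 702.22 × 1.7468 ≈ 1226.67.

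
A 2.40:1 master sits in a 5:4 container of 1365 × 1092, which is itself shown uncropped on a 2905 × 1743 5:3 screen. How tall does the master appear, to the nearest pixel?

Inside the 1365×1092 canvas the master is width-limited at 1365.00 × 568.75.
5:4 in 2905×1743: fills the height, so the intermediate becomes 2178.75 × 1743.00 — a scale of ×1.5962.
So the master's height is 568.75 × 1.5962 ≈ 907.81.

908 px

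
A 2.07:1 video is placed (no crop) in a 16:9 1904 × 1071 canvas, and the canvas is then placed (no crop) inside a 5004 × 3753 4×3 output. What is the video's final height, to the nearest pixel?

Inside the 1904×1071 canvas the video is width-limited at 1904.00 × 919.81.
16:9 in 5004×3753: fills the width, so the intermediate becomes 5004.00 × 2814.75 — a scale of ×2.6282.
So the video's height is 919.81 × 2.6282 ≈ 2417.39.

2417 px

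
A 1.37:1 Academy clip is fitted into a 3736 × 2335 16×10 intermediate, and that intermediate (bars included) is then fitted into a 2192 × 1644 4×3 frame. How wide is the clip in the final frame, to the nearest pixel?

1.37:1 Academy in 3736×2335: fills the height, so the clip is 3198.95 × 2335.00.
16×10 in 2192×1644: fills the width, so the intermediate becomes 2192.00 × 1370.00 — a scale of ×0.5867.
Applying the same ×0.5867: 3198.95 → 1876.90.

1877 px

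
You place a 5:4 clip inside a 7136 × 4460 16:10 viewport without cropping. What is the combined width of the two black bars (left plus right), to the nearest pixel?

1561 px

5:4 (1.250) < 16:10 (1.600), so the clip fills the height.
The clip is 4460 × 5/4 ≈ 5575.00 px wide.
Black = 7136 − 5575.00 = 1561.00 px.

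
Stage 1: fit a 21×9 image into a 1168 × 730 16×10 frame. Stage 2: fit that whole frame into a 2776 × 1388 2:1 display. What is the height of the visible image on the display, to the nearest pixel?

952 px

21×9 in 1168×730: fills the width, so the image is 1168.00 × 500.57.
Second fit — the 16×10 canvas into 2776×1388 spans the height: 2220.80 × 1388.00 (×1.9014 from 1168×730).
The image scales with it: height 500.57 × 1.9014 ≈ 951.77.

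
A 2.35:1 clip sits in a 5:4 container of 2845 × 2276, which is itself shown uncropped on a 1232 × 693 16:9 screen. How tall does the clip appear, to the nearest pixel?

369 px

Inside the 2845×2276 canvas the clip is width-limited at 2845.00 × 1210.64.
The 5:4 canvas is height-limited in 1232×693, giving 866.25 × 693.00; scale factor 0.3045.
Applying the same ×0.3045: 1210.64 → 368.62.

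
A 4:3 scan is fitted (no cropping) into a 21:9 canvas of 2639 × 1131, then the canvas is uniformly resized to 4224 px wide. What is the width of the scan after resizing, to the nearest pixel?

2414 px

In the 2639×1131 frame the scan fills the height: width = 1131 × 4/3 ≈ 1508.00 px.
Resizing to 4224 px wide multiplies everything by 1.6006: 1508.00 → 2413.71 px.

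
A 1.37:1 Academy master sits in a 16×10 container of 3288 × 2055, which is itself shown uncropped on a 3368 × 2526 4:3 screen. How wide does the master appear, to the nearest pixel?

1.37:1 Academy in 3288×2055: fills the height, so the master is 2815.35 × 2055.00.
The 16×10 canvas is width-limited in 3368×2526, giving 3368.00 × 2105.00; scale factor 1.0243.
Applying the same ×1.0243: 2815.35 → 2883.85.

2884 px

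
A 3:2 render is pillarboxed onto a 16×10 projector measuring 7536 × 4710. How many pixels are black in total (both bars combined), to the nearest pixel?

3:2 is narrower than 16×10, so it spans the full height.
That makes the image 7065.0000 px wide (4710 × 3/2).
7536 − 7065.0000 = 471.0000 px of bars.
Bar area = 471.0000 × 4710 ≈ 2218410 px.

2218410 pixels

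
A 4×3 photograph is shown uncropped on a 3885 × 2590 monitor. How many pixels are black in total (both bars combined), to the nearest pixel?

4×3 (1.333) < 3×2 (1.500), so the photograph fills the height.
The photograph is 2590 × 4/3 ≈ 3453.3333 px wide.
3885 − 3453.3333 = 431.6667 px of bars.
Bar area = 431.6667 × 2590 ≈ 1118017 px.

1118017 pixels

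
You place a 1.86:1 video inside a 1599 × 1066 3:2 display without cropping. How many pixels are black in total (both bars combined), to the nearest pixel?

329910 pixels

Since 1.860 > 1.500, the video is width-limited.
That makes the image 859.6774 px tall (1599 / 1.860).
Leftover height: 1066 − 859.6774 = 206.3226 px.
Across the 1599-px span: 206.3226 × 1599 ≈ 329910 px.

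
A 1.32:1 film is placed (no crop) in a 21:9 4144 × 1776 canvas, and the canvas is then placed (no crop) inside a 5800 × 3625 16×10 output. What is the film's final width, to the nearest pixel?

1.32:1 in 4144×1776: fills the height, so the film is 2344.32 × 1776.00.
21:9 in 5800×3625: fills the width, so the intermediate becomes 5800.00 × 2485.71 — a scale of ×1.3996.
Applying the same ×1.3996: 2344.32 → 3281.14.

3281 px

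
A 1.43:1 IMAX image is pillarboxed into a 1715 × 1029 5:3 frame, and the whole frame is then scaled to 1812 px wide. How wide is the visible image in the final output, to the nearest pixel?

1555 px

In the 1715×1029 frame the image fills the height: width = 1029 × 1.430 ≈ 1471.47 px.
The frame scales by 1812/1715 = 1.0566; 1471.47 × 1.0566 ≈ 1554.70 px.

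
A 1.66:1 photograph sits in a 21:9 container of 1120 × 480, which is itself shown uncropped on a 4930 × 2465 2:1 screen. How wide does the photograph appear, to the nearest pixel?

First fit — 1.66:1 into 1120×480 spans the height: 796.80 × 480.00.
Second fit — the 21:9 canvas into 4930×2465 spans the width: 4930.00 × 2112.86 (×4.4018 from 1120×480).
The photograph scales with it: width 796.80 × 4.4018 ≈ 3507.34.

3507 px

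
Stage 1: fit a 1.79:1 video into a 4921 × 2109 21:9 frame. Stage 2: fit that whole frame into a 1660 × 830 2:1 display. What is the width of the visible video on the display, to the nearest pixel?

1273 px

1.79:1 in 4921×2109: fills the height, so the video is 3775.11 × 2109.00.
Second fit — the 21:9 canvas into 1660×830 spans the width: 1660.00 × 711.43 (×0.3373 from 4921×2109).
Applying the same ×0.3373: 3775.11 → 1273.46.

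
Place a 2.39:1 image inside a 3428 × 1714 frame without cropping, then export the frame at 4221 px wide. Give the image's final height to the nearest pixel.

1766 px

Fitted into 3428×1714, the image spans the width; its height is 3428 / 2.390 ≈ 1434.31 px.
Scaling 3428 → 4221 is ×1.2313, so the height becomes 1434.31 × 1.2313 ≈ 1766.11 px.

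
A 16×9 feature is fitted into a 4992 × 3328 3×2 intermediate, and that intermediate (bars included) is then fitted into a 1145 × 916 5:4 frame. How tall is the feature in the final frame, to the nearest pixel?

Inside the 4992×3328 canvas the feature is width-limited at 4992.00 × 2808.00.
Second fit — the 3×2 canvas into 1145×916 spans the width: 1145.00 × 763.33 (×0.2294 from 4992×3328).
The feature scales with it: height 2808.00 × 0.2294 ≈ 644.06.

644 px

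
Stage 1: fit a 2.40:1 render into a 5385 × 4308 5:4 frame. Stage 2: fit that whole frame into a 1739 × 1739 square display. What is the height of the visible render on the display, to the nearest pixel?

725 px

First fit — 2.40:1 into 5385×4308 spans the width: 5385.00 × 2243.75.
The 5:4 canvas is width-limited in 1739×1739, giving 1739.00 × 1391.20; scale factor 0.3229.
The render scales with it: height 2243.75 × 0.3229 ≈ 724.58.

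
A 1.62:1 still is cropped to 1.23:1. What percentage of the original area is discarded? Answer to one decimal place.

Going from 1.62:1 to 1.23:1 means cutting width while keeping height.
Area ratio = (1.230)/(1.620) = 75.93%; the remaining 24.07% is cropped out.

24.1%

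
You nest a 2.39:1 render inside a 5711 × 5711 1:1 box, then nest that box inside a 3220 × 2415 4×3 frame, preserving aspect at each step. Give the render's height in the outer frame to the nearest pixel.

Inside the 5711×5711 canvas the render is width-limited at 5711.00 × 2389.54.
1:1 in 3220×2415: fills the height, so the intermediate becomes 2415.00 × 2415.00 — a scale of ×0.4229.
The render scales with it: height 2389.54 × 0.4229 ≈ 1010.46.

1010 px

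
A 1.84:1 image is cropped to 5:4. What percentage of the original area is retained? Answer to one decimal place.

67.9%

5:4 is narrower than 1.84:1, so the crop keeps the full height and trims the width.
(1.250)/(1.840) ≈ 0.679 of the area survives.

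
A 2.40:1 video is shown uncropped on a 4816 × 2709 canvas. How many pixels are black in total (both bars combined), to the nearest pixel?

2.40:1 (2.400) > 16×9 (1.778), so the video fills the width.
Content height = 4816 / 2.400 ≈ 2006.6667 px.
Black = 2709 − 2006.6667 = 702.3333 px.
Bar area = 702.3333 × 4816 ≈ 3382437 px.

3382437 pixels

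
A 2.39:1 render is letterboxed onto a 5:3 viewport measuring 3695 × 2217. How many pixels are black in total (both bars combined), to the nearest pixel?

2.39:1 is wider than 5:3, so it spans the full width.
That makes the image 1546.0251 px tall (3695 / 2.390).
Leftover height: 2217 − 1546.0251 = 670.9749 px.
That's 670.9749 × 3695 ≈ 2479252 black pixels.

2479252 pixels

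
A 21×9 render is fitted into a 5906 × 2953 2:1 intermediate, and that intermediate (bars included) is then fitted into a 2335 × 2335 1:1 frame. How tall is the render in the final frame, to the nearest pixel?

1001 px

First fit — 21×9 into 5906×2953 spans the width: 5906.00 × 2531.14.
The 2:1 canvas is width-limited in 2335×2335, giving 2335.00 × 1167.50; scale factor 0.3954.
Applying the same ×0.3954: 2531.14 → 1000.71.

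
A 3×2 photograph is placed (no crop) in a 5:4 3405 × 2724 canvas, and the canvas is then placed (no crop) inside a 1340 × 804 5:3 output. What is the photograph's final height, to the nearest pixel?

670 px

3×2 in 3405×2724: fills the width, so the photograph is 3405.00 × 2270.00.
The 5:4 canvas is height-limited in 1340×804, giving 1005.00 × 804.00; scale factor 0.2952.
Applying the same ×0.2952: 2270.00 → 670.00.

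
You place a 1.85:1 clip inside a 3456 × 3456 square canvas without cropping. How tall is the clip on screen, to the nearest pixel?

1868 px

Since 1.850 > 1.000, the clip is width-limited.
That makes the image 1868.11 px tall (3456 / 1.850).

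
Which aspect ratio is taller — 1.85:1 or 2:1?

1.85:1

1.85 and 2; 2 > 1.85. The smaller width-to-height ratio is the taller frame.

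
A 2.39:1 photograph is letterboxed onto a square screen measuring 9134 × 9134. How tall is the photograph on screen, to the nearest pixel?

3822 px

2.39:1 (2.390) > square (1.000), so the photograph fills the width.
That makes the image 3821.76 px tall (9134 / 2.390).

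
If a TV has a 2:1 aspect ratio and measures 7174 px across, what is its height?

3587 px

Height = 7174 × 1/2 = 3587.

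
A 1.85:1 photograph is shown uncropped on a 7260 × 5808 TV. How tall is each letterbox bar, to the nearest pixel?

1.85:1 is wider than 5:4, so it spans the full width.
Content height = 7260 / 1.850 ≈ 3924.32 px.
5808 − 3924.32 = 1883.68 px of bars (941.84 each).

942 px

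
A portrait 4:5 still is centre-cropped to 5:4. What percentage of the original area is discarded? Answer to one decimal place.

36.0%

The width stays; only height is cut (since 5:4 is wider than portrait 4:5).
(0.800)/(1.250) ≈ 0.640 of the area survives, leaving 36.00% discarded.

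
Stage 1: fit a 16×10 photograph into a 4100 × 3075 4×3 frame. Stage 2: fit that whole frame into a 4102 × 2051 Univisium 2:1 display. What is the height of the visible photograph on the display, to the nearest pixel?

1709 px

First fit — 16×10 into 4100×3075 spans the width: 4100.00 × 2562.50.
The 4×3 canvas is height-limited in 4102×2051, giving 2734.67 × 2051.00; scale factor 0.6670.
Applying the same ×0.6670: 2562.50 → 1709.17.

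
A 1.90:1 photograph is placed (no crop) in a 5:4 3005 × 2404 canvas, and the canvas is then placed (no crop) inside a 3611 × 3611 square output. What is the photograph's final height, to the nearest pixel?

1.90:1 in 3005×2404: fills the width, so the photograph is 3005.00 × 1581.58.
5:4 in 3611×3611: fills the width, so the intermediate becomes 3611.00 × 2888.80 — a scale of ×1.2017.
Applying the same ×1.2017: 1581.58 → 1900.53.

1901 px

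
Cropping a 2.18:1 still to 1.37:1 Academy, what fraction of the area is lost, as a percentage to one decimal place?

37.2%

The height stays; only width is cut (since 1.37:1 Academy is narrower than 2.18:1).
(1.370)/(2.180) ≈ 0.628 of the area survives, leaving 37.16% discarded.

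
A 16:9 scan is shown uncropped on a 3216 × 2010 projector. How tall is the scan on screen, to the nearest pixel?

1809 px

16:9 (1.778) > 16:10 (1.600), so the scan fills the width.
Content height = 3216 × 9/16 ≈ 1809.00 px.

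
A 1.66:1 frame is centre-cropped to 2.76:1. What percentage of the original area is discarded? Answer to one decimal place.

39.9%

2.76:1 is wider than 1.66:1, so the crop keeps the full width and trims the height.
(1.660)/(2.760) ≈ 0.601 of the area survives, leaving 39.86% discarded.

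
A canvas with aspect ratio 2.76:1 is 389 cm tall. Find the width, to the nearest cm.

1074 cm

Width = 389 × 2.760 = 1073.64.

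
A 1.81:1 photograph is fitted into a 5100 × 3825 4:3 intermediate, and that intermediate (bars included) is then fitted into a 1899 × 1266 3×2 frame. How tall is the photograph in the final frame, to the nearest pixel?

Inside the 5100×3825 canvas the photograph is width-limited at 5100.00 × 2817.68.
The 4:3 canvas is height-limited in 1899×1266, giving 1688.00 × 1266.00; scale factor 0.3310.
So the photograph's height is 2817.68 × 0.3310 ≈ 932.60.

933 px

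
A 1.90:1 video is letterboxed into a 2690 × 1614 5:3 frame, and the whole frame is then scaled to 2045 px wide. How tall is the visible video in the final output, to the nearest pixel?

1076 px

Fitted into 2690×1614, the video spans the width; its height is 2690 / 1.900 ≈ 1415.79 px.
Scaling 2690 → 2045 is ×0.7602, so the height becomes 1415.79 × 0.7602 ≈ 1076.32 px.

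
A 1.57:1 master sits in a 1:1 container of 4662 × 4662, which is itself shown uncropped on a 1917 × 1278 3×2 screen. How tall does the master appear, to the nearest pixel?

1.57:1 in 4662×4662: fills the width, so the master is 4662.00 × 2969.43.
1:1 in 1917×1278: fills the height, so the intermediate becomes 1278.00 × 1278.00 — a scale of ×0.2741.
Applying the same ×0.2741: 2969.43 → 814.01.

814 px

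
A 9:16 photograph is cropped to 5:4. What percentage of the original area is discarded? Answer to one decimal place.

55.0%

5:4 is wider than 9:16, so the crop keeps the full width and trims the height.
(0.562)/(1.250) ≈ 0.450 of the area survives, leaving 55.00% discarded.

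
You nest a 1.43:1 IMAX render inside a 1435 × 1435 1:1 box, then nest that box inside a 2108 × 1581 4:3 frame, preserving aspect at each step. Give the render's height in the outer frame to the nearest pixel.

1106 px

First fit — 1.43:1 IMAX into 1435×1435 spans the width: 1435.00 × 1003.50.
The 1:1 canvas is height-limited in 2108×1581, giving 1581.00 × 1581.00; scale factor 1.1017.
The render scales with it: height 1003.50 × 1.1017 ≈ 1105.59.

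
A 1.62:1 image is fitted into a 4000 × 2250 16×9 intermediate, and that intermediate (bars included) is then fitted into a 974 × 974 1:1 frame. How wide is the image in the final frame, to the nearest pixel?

888 px

Inside the 4000×2250 canvas the image is height-limited at 3645.00 × 2250.00.
Second fit — the 16×9 canvas into 974×974 spans the width: 974.00 × 547.88 (×0.2435 from 4000×2250).
The image scales with it: width 3645.00 × 0.2435 ≈ 887.56.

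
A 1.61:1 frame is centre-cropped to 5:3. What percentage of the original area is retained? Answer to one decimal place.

96.6%

5:3 is wider than 1.61:1, so the crop keeps the full width and trims the height.
Area ratio = (1.610)/(1.667) = 96.60% retained.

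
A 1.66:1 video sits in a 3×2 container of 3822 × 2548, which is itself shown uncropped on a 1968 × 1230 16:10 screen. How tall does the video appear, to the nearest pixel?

Inside the 3822×2548 canvas the video is width-limited at 3822.00 × 2302.41.
Second fit — the 3×2 canvas into 1968×1230 spans the height: 1845.00 × 1230.00 (×0.4827 from 3822×2548).
Applying the same ×0.4827: 2302.41 → 1111.45.

1111 px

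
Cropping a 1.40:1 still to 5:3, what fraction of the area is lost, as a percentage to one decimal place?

16.0%

Going from 1.40:1 to 5:3 means cutting height while keeping width.
Area ratio = (1.400)/(1.667) = 84.00%; the remaining 16.00% is cropped out.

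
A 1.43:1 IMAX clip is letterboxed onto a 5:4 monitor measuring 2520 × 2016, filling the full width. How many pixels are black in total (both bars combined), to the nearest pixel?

639481 pixels

Content height = 2520 / 1.430 ≈ 1762.2378 px.
Black = 2016 − 1762.2378 = 253.7622 px.
Across the 2520-px span: 253.7622 × 2520 ≈ 639481 px.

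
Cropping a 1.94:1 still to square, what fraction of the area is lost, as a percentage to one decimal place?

48.5%

The height stays; only width is cut (since square is narrower than 1.94:1).
Area ratio = (1.000)/(1.940) = 51.55%; the remaining 48.45% is cropped out.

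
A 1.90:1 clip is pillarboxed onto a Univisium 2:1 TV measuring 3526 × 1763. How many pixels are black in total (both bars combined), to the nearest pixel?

Since 1.900 < 2.000, the clip is height-limited.
That makes the image 3349.7000 px wide (1763 × 1.900).
Leftover width: 3526 − 3349.7000 = 176.3000 px.
That's 176.3000 × 1763 ≈ 310817 black pixels.

310817 pixels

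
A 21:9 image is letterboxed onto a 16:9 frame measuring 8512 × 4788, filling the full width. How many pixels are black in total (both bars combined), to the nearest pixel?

9703680 pixels

The image is 8512 × 9/21 ≈ 3648.0000 px tall.
Leftover height: 4788 − 3648.0000 = 1140.0000 px.
Bar area = 1140.0000 × 8512 ≈ 9703680 px.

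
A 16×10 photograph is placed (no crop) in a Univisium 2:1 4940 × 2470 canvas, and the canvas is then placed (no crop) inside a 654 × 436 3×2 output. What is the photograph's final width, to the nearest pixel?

Inside the 4940×2470 canvas the photograph is height-limited at 3952.00 × 2470.00.
Second fit — the Univisium 2:1 canvas into 654×436 spans the width: 654.00 × 327.00 (×0.1324 from 4940×2470).
The photograph scales with it: width 3952.00 × 0.1324 ≈ 523.20.

523 px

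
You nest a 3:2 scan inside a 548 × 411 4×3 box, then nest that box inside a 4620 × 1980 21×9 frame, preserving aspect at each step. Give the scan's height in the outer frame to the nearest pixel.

3:2 in 548×411: fills the width, so the scan is 548.00 × 365.33.
Second fit — the 4×3 canvas into 4620×1980 spans the height: 2640.00 × 1980.00 (×4.8175 from 548×411).
Applying the same ×4.8175: 365.33 → 1760.00.

1760 px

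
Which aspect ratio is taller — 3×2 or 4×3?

4×3

3×2 = 1.5 and 4×3 = 1.333; 1.5 > 1.333. The smaller width-to-height ratio is the taller frame.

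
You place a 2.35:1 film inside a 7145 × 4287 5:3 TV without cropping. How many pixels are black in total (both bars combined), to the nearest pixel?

8906775 pixels

2.35:1 (2.350) > 5:3 (1.667), so the film fills the width.
Content height = 7145 / 2.350 ≈ 3040.4255 px.
Leftover height: 4287 − 3040.4255 = 1246.5745 px.
Across the 7145-px span: 1246.5745 × 7145 ≈ 8906775 px.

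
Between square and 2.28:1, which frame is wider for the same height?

square = 1 and 2.28; 2.28 > 1.

2.28:1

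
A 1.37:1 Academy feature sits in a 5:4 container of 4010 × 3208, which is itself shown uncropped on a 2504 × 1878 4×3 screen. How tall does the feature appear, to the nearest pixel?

1714 px

Inside the 4010×3208 canvas the feature is width-limited at 4010.00 × 2927.01.
Second fit — the 5:4 canvas into 2504×1878 spans the height: 2347.50 × 1878.00 (×0.5854 from 4010×3208).
The feature scales with it: height 2927.01 × 0.5854 ≈ 1713.50.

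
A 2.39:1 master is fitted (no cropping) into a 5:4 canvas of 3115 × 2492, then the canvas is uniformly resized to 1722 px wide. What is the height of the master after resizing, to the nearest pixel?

721 px

At 3115×2492 the master is width-limited, so height = 3115 / 2.390 ≈ 1303.35 px.
Scaling 3115 → 1722 is ×0.5528, so the height becomes 1303.35 × 0.5528 ≈ 720.50 px.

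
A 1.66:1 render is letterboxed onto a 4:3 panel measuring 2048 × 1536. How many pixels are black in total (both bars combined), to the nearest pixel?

619039 pixels

1.66:1 is wider than 4:3, so it spans the full width.
Content height = 2048 / 1.660 ≈ 1233.7349 px.
1536 − 1233.7349 = 302.2651 px of bars.
Across the 2048-px span: 302.2651 × 2048 ≈ 619039 px.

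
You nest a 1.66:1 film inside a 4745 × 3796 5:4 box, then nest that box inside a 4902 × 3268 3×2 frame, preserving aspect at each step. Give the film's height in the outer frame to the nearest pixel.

First fit — 1.66:1 into 4745×3796 spans the width: 4745.00 × 2858.43.
Second fit — the 5:4 canvas into 4902×3268 spans the height: 4085.00 × 3268.00 (×0.8609 from 4745×3796).
Applying the same ×0.8609: 2858.43 → 2460.84.

2461 px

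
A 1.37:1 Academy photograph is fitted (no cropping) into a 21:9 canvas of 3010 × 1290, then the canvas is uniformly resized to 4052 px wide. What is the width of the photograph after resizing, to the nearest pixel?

2379 px

At 3010×1290 the photograph is height-limited, so width = 1290 × 1.370 ≈ 1767.30 px.
Resizing to 4052 px wide multiplies everything by 1.3462: 1767.30 → 2379.10 px.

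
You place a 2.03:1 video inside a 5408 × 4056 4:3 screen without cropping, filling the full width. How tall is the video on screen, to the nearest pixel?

2664 px

That makes the image 2664.04 px tall (5408 / 2.030).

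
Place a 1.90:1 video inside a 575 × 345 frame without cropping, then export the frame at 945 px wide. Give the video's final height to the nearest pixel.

497 px

Fitted into 575×345, the video spans the width; its height is 575 / 1.900 ≈ 302.63 px.
Scaling 575 → 945 is ×1.6435, so the height becomes 302.63 × 1.6435 ≈ 497.37 px.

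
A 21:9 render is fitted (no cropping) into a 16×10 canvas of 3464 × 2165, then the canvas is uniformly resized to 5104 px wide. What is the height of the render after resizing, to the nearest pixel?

In the 3464×2165 frame the render fills the width: height = 3464 × 9/21 ≈ 1484.57 px.
The frame scales by 5104/3464 = 1.4734; 1484.57 × 1.4734 ≈ 2187.43 px.

2187 px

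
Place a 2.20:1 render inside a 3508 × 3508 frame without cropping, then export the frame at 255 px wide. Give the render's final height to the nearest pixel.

116 px

In the 3508×3508 frame the render fills the width: height = 3508 / 2.200 ≈ 1594.55 px.
The frame scales by 255/3508 = 0.0727; 1594.55 × 0.0727 ≈ 115.91 px.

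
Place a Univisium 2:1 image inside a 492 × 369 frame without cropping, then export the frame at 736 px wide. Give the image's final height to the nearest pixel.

Fitted into 492×369, the image spans the width; its height is 492 × 1/2 ≈ 246.00 px.
Resizing to 736 px wide multiplies everything by 1.4959: 246.00 → 368.00 px.

368 px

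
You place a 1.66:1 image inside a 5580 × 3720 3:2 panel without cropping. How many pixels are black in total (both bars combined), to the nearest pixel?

Since 1.660 > 1.500, the image is width-limited.
The image is 5580 / 1.660 ≈ 3361.4458 px tall.
Leftover height: 3720 − 3361.4458 = 358.5542 px.
Across the 5580-px span: 358.5542 × 5580 ≈ 2000733 px.

2000733 pixels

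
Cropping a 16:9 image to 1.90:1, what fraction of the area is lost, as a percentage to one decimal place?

Going from 16:9 to 1.90:1 means cutting height while keeping width.
Area ratio = (1.778)/(1.900) = 93.57%; the remaining 6.43% is cropped out.

6.4%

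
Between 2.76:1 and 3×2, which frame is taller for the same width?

2.76 and 3×2 = 1.5; 2.76 > 1.5. The smaller width-to-height ratio is the taller frame.

3×2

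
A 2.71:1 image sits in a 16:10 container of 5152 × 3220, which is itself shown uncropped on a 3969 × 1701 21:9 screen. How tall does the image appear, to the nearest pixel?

1004 px

Inside the 5152×3220 canvas the image is width-limited at 5152.00 × 1901.11.
The 16:10 canvas is height-limited in 3969×1701, giving 2721.60 × 1701.00; scale factor 0.5283.
Applying the same ×0.5283: 1901.11 → 1004.28.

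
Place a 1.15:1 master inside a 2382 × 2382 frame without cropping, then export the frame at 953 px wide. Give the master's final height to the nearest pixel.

829 px

In the 2382×2382 frame the master fills the width: height = 2382 / 1.150 ≈ 2071.30 px.
The frame scales by 953/2382 = 0.4001; 2071.30 × 0.4001 ≈ 828.70 px.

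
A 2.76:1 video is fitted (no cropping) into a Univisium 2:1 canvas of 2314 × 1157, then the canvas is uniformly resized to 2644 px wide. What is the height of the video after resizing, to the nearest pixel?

958 px

In the 2314×1157 frame the video fills the width: height = 2314 / 2.760 ≈ 838.41 px.
Resizing to 2644 px wide multiplies everything by 1.1426: 838.41 → 957.97 px.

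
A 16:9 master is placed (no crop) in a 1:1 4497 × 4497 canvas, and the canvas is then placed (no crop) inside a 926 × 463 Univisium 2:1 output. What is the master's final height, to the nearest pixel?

First fit — 16:9 into 4497×4497 spans the width: 4497.00 × 2529.56.
Second fit — the 1:1 canvas into 926×463 spans the height: 463.00 × 463.00 (×0.1030 from 4497×4497).
So the master's height is 2529.56 × 0.1030 ≈ 260.44.

260 px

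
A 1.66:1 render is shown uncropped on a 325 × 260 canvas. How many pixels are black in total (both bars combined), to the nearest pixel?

1.66:1 is wider than 5:4, so it spans the full width.
The render is 325 / 1.660 ≈ 195.7831 px tall.
260 − 195.7831 = 64.2169 px of bars.
Across the 325-px span: 64.2169 × 325 ≈ 20870 px.

20870 pixels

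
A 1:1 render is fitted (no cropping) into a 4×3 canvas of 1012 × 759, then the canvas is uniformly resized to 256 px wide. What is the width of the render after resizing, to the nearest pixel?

Fitted into 1012×759, the render spans the height; its width is 759 × 1/1 ≈ 759.00 px.
The frame scales by 256/1012 = 0.2530; 759.00 × 0.2530 ≈ 192.00 px.

192 px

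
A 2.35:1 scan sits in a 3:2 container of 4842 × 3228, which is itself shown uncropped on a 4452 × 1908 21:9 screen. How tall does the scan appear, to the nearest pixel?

1218 px

2.35:1 in 4842×3228: fills the width, so the scan is 4842.00 × 2060.43.
Second fit — the 3:2 canvas into 4452×1908 spans the height: 2862.00 × 1908.00 (×0.5911 from 4842×3228).
The scan scales with it: height 2060.43 × 0.5911 ≈ 1217.87.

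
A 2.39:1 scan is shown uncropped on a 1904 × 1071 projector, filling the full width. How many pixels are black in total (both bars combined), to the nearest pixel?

The scan is 1904 / 2.390 ≈ 796.6527 px tall.
Leftover height: 1071 − 796.6527 = 274.3473 px.
Bar area = 274.3473 × 1904 ≈ 522357 px.

522357 pixels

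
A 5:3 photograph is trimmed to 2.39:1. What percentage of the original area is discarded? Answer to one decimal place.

Going from 5:3 to 2.39:1 means cutting height while keeping width.
(1.667)/(2.390) ≈ 0.697 of the area survives, leaving 30.26% discarded.

30.3%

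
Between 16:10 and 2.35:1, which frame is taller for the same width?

16:10 = 1.6 and 2.35; 2.35 > 1.6. The smaller width-to-height ratio is the taller frame.

16:10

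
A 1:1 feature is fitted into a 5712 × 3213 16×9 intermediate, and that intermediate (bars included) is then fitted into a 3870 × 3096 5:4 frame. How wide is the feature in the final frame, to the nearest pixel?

Inside the 5712×3213 canvas the feature is height-limited at 3213.00 × 3213.00.
The 16×9 canvas is width-limited in 3870×3096, giving 3870.00 × 2176.88; scale factor 0.6775.
The feature scales with it: width 3213.00 × 0.6775 ≈ 2176.88.

2177 px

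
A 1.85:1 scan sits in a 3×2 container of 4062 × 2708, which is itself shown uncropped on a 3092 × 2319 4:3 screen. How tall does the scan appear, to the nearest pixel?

Inside the 4062×2708 canvas the scan is width-limited at 4062.00 × 2195.68.
Second fit — the 3×2 canvas into 3092×2319 spans the width: 3092.00 × 2061.33 (×0.7612 from 4062×2708).
The scan scales with it: height 2195.68 × 0.7612 ≈ 1671.35.

1671 px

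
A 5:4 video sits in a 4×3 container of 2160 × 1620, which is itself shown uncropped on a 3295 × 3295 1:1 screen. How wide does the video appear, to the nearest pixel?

3089 px

Inside the 2160×1620 canvas the video is height-limited at 2025.00 × 1620.00.
4×3 in 3295×3295: fills the width, so the intermediate becomes 3295.00 × 2471.25 — a scale of ×1.5255.
Applying the same ×1.5255: 2025.00 → 3089.06.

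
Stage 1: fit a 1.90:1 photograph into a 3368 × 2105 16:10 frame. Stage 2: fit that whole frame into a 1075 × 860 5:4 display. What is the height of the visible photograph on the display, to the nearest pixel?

First fit — 1.90:1 into 3368×2105 spans the width: 3368.00 × 1772.63.
16:10 in 1075×860: fills the width, so the intermediate becomes 1075.00 × 671.88 — a scale of ×0.3192.
The photograph scales with it: height 1772.63 × 0.3192 ≈ 565.79.

566 px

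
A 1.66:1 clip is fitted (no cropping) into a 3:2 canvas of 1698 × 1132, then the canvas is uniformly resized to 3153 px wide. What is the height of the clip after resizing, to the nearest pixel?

1899 px

At 1698×1132 the clip is width-limited, so height = 1698 / 1.660 ≈ 1022.89 px.
Resizing to 3153 px wide multiplies everything by 1.8569: 1022.89 → 1899.40 px.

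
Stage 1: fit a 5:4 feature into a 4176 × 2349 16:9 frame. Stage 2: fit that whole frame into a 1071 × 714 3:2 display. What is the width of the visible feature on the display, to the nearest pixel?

5:4 in 4176×2349: fills the height, so the feature is 2936.25 × 2349.00.
The 16:9 canvas is width-limited in 1071×714, giving 1071.00 × 602.44; scale factor 0.2565.
The feature scales with it: width 2936.25 × 0.2565 ≈ 753.05.

753 px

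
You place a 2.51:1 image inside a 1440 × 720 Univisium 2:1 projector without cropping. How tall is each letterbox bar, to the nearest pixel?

2.51:1 (2.510) > Univisium 2:1 (2.000), so the image fills the width.
The image is 1440 / 2.510 ≈ 573.71 px tall.
Black = 720 − 573.71 = 146.29 px, or 73.15 per bar.

73 px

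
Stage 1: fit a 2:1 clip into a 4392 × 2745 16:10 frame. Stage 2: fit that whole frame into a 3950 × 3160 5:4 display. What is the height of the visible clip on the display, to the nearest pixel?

2:1 in 4392×2745: fills the width, so the clip is 4392.00 × 2196.00.
Second fit — the 16:10 canvas into 3950×3160 spans the width: 3950.00 × 2468.75 (×0.8994 from 4392×2745).
So the clip's height is 2196.00 × 0.8994 ≈ 1975.00.

1975 px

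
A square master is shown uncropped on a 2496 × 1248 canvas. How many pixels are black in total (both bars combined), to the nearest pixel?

square (1.000) < Univisium 2:1 (2.000), so the master fills the height.
That makes the image 1248.0000 px wide (1248 × 1/1).
Leftover width: 2496 − 1248.0000 = 1248.0000 px.
Bar area = 1248.0000 × 1248 ≈ 1557504 px.

1557504 pixels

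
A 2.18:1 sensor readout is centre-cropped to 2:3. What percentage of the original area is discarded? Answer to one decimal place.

69.4%

Going from 2.18:1 to 2:3 means cutting width while keeping height.
Area ratio = (0.667)/(2.180) = 30.58%; the remaining 69.42% is cropped out.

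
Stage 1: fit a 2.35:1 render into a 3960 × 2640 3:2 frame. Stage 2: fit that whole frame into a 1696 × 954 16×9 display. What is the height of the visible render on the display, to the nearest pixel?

First fit — 2.35:1 into 3960×2640 spans the width: 3960.00 × 1685.11.
Second fit — the 3:2 canvas into 1696×954 spans the height: 1431.00 × 954.00 (×0.3614 from 3960×2640).
Applying the same ×0.3614: 1685.11 → 608.94.

609 px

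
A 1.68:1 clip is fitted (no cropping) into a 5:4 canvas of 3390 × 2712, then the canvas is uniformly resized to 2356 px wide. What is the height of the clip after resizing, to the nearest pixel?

At 3390×2712 the clip is width-limited, so height = 3390 / 1.680 ≈ 2017.86 px.
Scaling 3390 → 2356 is ×0.6950, so the height becomes 2017.86 × 0.6950 ≈ 1402.38 px.

1402 px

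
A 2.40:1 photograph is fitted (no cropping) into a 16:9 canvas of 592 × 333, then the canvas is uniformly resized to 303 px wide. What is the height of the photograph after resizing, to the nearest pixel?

126 px

Fitted into 592×333, the photograph spans the width; its height is 592 / 2.400 ≈ 246.67 px.
Resizing to 303 px wide multiplies everything by 0.5118: 246.67 → 126.25 px.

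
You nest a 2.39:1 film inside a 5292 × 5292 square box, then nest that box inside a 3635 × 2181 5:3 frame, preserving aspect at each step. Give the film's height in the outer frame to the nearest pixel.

Inside the 5292×5292 canvas the film is width-limited at 5292.00 × 2214.23.
Second fit — the square canvas into 3635×2181 spans the height: 2181.00 × 2181.00 (×0.4121 from 5292×5292).
So the film's height is 2214.23 × 0.4121 ≈ 912.55.

913 px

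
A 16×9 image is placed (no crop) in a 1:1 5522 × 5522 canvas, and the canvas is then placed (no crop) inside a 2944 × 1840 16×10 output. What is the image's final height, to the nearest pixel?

1035 px

Inside the 5522×5522 canvas the image is width-limited at 5522.00 × 3106.12.
1:1 in 2944×1840: fills the height, so the intermediate becomes 1840.00 × 1840.00 — a scale of ×0.3332.
Applying the same ×0.3332: 3106.12 → 1035.00.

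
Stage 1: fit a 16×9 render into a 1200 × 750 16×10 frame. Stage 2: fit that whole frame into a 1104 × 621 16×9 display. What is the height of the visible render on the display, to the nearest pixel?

559 px

16×9 in 1200×750: fills the width, so the render is 1200.00 × 675.00.
16×10 in 1104×621: fills the height, so the intermediate becomes 993.60 × 621.00 — a scale of ×0.8280.
Applying the same ×0.8280: 675.00 → 558.90.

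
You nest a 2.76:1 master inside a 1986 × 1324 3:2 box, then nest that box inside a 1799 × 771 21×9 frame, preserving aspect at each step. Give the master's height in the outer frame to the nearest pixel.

2.76:1 in 1986×1324: fills the width, so the master is 1986.00 × 719.57.
3:2 in 1799×771: fills the height, so the intermediate becomes 1156.50 × 771.00 — a scale of ×0.5823.
So the master's height is 719.57 × 0.5823 ≈ 419.02.

419 px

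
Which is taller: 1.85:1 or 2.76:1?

1.85:1

1.85 and 2.76; 2.76 > 1.85. The smaller width-to-height ratio is the taller frame.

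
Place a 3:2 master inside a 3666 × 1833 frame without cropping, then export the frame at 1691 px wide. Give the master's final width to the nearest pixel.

Fitted into 3666×1833, the master spans the height; its width is 1833 × 3/2 ≈ 2749.50 px.
Resizing to 1691 px wide multiplies everything by 0.4613: 2749.50 → 1268.25 px.

1268 px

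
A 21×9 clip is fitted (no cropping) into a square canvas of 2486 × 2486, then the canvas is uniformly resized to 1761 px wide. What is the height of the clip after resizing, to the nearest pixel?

755 px

Fitted into 2486×2486, the clip spans the width; its height is 2486 × 9/21 ≈ 1065.43 px.
Scaling 2486 → 1761 is ×0.7084, so the height becomes 1065.43 × 0.7084 ≈ 754.71 px.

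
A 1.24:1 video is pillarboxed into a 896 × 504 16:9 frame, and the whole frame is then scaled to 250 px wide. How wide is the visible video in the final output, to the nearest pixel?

In the 896×504 frame the video fills the height: width = 504 × 1.240 ≈ 624.96 px.
The frame scales by 250/896 = 0.2790; 624.96 × 0.2790 ≈ 174.38 px.

174 px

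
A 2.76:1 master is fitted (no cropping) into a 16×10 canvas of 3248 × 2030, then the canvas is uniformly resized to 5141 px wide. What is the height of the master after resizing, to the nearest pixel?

Fitted into 3248×2030, the master spans the width; its height is 3248 / 2.760 ≈ 1176.81 px.
Scaling 3248 → 5141 is ×1.5828, so the height becomes 1176.81 × 1.5828 ≈ 1862.68 px.

1863 px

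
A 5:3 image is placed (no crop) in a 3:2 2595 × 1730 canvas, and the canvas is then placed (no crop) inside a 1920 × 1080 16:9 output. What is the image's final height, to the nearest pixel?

First fit — 5:3 into 2595×1730 spans the width: 2595.00 × 1557.00.
The 3:2 canvas is height-limited in 1920×1080, giving 1620.00 × 1080.00; scale factor 0.6243.
Applying the same ×0.6243: 1557.00 → 972.00.

972 px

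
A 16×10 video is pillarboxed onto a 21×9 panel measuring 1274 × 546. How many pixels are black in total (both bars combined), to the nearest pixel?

218618 pixels

Since 1.600 < 2.333, the video is height-limited.
The video is 546 × 16/10 ≈ 873.6000 px wide.
Leftover width: 1274 − 873.6000 = 400.4000 px.
That's 400.4000 × 546 ≈ 218618 black pixels.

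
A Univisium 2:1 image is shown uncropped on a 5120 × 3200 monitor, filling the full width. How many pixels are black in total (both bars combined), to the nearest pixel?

3276800 pixels

Content height = 5120 × 1/2 ≈ 2560.0000 px.
Black = 3200 − 2560.0000 = 640.0000 px.
Bar area = 640.0000 × 5120 ≈ 3276800 px.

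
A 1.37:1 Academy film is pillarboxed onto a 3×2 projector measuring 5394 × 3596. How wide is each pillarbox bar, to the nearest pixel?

1.37:1 Academy (1.370) < 3×2 (1.500), so the film fills the height.
Content width = 3596 × 1.370 ≈ 4926.52 px.
Leftover width: 5394 − 4926.52 = 467.48 px → 233.74 each side.

234 px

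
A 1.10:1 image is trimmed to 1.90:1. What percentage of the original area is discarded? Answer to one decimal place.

42.1%

The width stays; only height is cut (since 1.90:1 is wider than 1.10:1).
Fraction kept = (1.100)/(1.900) ≈ 57.89%, so 42.11% is lost.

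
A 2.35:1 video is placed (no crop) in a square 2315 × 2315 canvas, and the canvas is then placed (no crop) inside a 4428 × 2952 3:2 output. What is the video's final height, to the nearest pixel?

1256 px

2.35:1 in 2315×2315: fills the width, so the video is 2315.00 × 985.11.
Second fit — the square canvas into 4428×2952 spans the height: 2952.00 × 2952.00 (×1.2752 from 2315×2315).
The video scales with it: height 985.11 × 1.2752 ≈ 1256.17.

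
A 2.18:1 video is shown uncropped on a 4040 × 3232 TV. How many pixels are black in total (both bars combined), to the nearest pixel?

2.18:1 is wider than 5:4, so it spans the full width.
Content height = 4040 / 2.180 ≈ 1853.2110 px.
Black = 3232 − 1853.2110 = 1378.7890 px.
Across the 4040-px span: 1378.7890 × 4040 ≈ 5570308 px.

5570308 pixels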